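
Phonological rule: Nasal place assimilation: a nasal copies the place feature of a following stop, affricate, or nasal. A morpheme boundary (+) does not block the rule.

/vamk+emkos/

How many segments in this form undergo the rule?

2

/m/ before /k/ (velar) → [ŋ]
/m/ before /k/ (velar) → [ŋ]
2 segments change.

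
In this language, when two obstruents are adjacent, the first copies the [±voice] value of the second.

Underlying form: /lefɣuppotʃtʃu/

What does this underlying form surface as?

/f/ before /ɣ/ (voiced) → [v]

[levɣuppotʃtʃu]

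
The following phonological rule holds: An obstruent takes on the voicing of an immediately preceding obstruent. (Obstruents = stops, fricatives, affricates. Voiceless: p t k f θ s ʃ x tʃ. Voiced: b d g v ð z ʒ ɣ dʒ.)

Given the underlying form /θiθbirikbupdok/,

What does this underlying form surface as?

/b/ after /θ/ (voiceless) → [p]
/b/ after /k/ (voiceless) → [p]
/d/ after /p/ (voiceless) → [t]

[θiθpirikpuptok]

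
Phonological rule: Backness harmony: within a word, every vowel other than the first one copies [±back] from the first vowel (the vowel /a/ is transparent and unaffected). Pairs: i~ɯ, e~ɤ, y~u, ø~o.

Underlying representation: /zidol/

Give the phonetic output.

[zidøl]

/o/ harmonizes with /i/ ([-back]) → [ø]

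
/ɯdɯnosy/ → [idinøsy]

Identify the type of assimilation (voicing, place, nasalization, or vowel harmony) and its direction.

/ɯ/→[i] /ɯ/→[i] /o/→[ø].
Vowels agree with the last vowel, so the harmony is regressive.

vowel harmony, regressive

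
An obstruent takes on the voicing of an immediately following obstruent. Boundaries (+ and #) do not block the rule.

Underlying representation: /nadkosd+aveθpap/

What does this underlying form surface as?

[natkozd+aveθpap]

/d/ before /k/ (voiceless) → [t]
/s/ before /d/ (voiced) → [z]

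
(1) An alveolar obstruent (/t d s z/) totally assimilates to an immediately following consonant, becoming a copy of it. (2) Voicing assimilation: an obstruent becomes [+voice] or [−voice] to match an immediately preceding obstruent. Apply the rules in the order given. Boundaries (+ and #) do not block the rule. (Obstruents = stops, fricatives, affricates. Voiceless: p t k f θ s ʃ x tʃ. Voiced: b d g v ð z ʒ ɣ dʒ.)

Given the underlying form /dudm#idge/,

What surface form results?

[dumm#igge]

Rule 1: /d/ before /m/ → [m] (total assimilation)
Rule 1: /d/ before /g/ → [g] (total assimilation)
After rule 1: dumm#igge
Rule 2: no segment meets the rule's conditions; no change.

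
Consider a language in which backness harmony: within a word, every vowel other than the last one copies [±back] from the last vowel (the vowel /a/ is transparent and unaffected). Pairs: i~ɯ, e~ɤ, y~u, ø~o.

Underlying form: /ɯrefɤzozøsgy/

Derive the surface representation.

[irefezøzøsgy]

/ɯ/ harmonizes with /y/ ([-back]) → [i]
/ɤ/ harmonizes with /y/ ([-back]) → [e]
/o/ harmonizes with /y/ ([-back]) → [ø]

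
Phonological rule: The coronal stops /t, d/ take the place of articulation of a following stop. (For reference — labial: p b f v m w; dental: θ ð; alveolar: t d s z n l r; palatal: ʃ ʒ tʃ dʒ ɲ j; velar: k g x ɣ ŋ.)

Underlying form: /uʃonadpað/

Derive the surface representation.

[uʃonabpað]

/d/ before /p/ (labial) → [b]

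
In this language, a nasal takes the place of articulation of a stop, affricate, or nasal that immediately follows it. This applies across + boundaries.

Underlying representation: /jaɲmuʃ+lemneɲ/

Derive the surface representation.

/ɲ/ before /m/ (labial) → [m]
/m/ before /n/ (alveolar) → [n]

[jammuʃ+lenneɲ]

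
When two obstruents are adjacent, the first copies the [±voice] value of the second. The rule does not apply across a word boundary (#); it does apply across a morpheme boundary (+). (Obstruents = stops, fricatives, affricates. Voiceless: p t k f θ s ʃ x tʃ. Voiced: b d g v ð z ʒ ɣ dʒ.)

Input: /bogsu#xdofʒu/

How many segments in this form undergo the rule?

/g/ before /s/ (voiceless) → [k]
/x/ before /d/ (voiced) → [ɣ]
/f/ before /ʒ/ (voiced) → [v]
3 segments change.

3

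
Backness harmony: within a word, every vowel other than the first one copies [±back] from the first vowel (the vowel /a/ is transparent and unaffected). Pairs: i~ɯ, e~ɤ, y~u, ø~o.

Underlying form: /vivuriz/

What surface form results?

[vivyriz]

/u/ harmonizes with /i/ ([-back]) → [y]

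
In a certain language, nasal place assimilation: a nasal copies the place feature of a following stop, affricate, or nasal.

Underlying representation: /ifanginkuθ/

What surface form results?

[ifaŋgiŋkuθ]

/n/ before /g/ (velar) → [ŋ]
/n/ before /k/ (velar) → [ŋ]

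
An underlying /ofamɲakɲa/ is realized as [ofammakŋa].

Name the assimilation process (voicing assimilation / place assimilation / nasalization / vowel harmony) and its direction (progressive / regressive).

/ɲ/→[m] /ɲ/→[ŋ].
Each target copies a feature from the preceding segment, so the direction is progressive.

place assimilation, progressive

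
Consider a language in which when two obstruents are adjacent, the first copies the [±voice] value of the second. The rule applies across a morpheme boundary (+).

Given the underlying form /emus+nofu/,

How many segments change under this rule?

0

No segment meets the rule's conditions.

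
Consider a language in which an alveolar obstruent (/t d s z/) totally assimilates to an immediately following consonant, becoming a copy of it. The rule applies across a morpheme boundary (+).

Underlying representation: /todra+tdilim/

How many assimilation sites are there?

2

/d/ before /r/ → [r] (total assimilation)
/t/ before /d/ → [d] (total assimilation)
2 segments change.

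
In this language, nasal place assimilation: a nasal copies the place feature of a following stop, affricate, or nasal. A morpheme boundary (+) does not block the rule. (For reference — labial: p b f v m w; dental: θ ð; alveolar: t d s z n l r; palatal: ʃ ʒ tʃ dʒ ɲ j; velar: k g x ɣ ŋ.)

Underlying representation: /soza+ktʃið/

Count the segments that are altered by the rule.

No segment meets the rule's conditions.

0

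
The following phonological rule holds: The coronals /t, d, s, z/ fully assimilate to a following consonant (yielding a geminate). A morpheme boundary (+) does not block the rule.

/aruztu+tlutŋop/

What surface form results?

[aruttu+lluŋŋop]

/z/ before /t/ → [t] (total assimilation)
/t/ before /l/ → [l] (total assimilation)
/t/ before /ŋ/ → [ŋ] (total assimilation)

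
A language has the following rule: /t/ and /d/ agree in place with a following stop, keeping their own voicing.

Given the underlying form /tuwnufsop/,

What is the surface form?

[tuwnufsop]

no segment meets the rule's conditions; no change.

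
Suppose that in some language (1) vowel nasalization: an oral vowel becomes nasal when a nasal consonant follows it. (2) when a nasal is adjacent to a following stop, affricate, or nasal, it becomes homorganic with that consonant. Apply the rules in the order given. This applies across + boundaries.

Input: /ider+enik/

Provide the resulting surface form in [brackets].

[ider+ẽnik]

Rule 1: /e/ before nasal /n/ → [ẽ]
After rule 1: ider+ẽnik
Rule 2: no segment meets the rule's conditions; no change.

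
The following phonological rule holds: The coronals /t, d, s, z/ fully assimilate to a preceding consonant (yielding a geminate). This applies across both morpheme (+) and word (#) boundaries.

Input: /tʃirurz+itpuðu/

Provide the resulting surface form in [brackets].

[tʃirurr+itpuðu]

/z/ after /r/ → [r] (total assimilation)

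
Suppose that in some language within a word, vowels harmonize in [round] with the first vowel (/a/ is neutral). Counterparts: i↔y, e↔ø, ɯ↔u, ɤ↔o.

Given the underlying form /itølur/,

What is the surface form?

/ø/ harmonizes with /i/ ([-round]) → [e]
/u/ harmonizes with /i/ ([-round]) → [ɯ]

[itelɯr]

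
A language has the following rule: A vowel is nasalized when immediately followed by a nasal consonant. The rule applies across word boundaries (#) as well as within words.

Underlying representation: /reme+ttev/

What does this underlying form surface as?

/e/ before nasal /m/ → [ẽ]

[rẽme+ttev]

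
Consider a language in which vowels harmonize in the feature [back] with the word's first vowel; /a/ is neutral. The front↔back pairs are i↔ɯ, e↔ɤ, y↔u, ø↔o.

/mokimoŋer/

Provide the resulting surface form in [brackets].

[mokɯmoŋɤr]

/i/ harmonizes with /o/ ([+back]) → [ɯ]
/e/ harmonizes with /o/ ([+back]) → [ɤ]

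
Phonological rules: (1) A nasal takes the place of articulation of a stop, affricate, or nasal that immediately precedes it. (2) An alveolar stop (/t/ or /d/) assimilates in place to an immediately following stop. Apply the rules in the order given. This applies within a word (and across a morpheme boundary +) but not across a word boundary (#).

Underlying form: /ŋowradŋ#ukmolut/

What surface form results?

Rule 1: /ŋ/ after /d/ (alveolar) → [n]
Rule 1: /m/ after /k/ (velar) → [ŋ]
After rule 1: ŋowradn#ukŋolut
Rule 2: no segment meets the rule's conditions; no change.

[ŋowradn#ukŋolut]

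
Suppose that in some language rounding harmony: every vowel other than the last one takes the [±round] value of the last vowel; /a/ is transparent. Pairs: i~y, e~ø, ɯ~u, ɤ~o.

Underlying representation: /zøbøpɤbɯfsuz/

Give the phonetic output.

/ɤ/ harmonizes with /u/ ([+round]) → [o]
/ɯ/ harmonizes with /u/ ([+round]) → [u]

[zøbøpobufsuz]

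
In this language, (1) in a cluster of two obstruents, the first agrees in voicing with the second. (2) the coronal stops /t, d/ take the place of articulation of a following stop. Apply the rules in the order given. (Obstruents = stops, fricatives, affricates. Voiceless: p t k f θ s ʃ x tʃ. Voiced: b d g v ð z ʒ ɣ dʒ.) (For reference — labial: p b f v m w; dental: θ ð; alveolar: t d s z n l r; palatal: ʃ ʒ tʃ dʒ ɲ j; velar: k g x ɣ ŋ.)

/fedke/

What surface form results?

Rule 1: /d/ before /k/ (voiceless) → [t]
After rule 1: fetke
Rule 2: /t/ before /k/ (velar) → [k]

[fekke]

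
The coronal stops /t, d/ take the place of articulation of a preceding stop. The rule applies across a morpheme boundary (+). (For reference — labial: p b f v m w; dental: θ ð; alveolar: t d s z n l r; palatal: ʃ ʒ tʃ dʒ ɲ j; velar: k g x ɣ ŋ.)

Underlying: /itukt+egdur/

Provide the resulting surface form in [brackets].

/t/ after /k/ (velar) → [k]
/d/ after /g/ (velar) → [g]

[itukk+eggur]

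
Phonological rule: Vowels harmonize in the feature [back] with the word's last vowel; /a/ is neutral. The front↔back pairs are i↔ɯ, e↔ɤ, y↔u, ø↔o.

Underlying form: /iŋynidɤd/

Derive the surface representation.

/i/ harmonizes with /ɤ/ ([+back]) → [ɯ]
/y/ harmonizes with /ɤ/ ([+back]) → [u]
/i/ harmonizes with /ɤ/ ([+back]) → [ɯ]

[ɯŋunɯdɤd]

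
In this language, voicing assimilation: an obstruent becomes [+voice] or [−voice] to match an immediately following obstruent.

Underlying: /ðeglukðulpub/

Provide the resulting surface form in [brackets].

[ðeglugðulpub]

/k/ before /ð/ (voiced) → [g]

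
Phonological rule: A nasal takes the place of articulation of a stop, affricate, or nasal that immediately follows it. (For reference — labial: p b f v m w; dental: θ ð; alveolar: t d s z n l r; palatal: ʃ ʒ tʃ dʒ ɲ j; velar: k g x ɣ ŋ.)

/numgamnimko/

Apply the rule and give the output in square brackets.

/m/ before /g/ (velar) → [ŋ]
/m/ before /n/ (alveolar) → [n]
/m/ before /k/ (velar) → [ŋ]

[nuŋganniŋko]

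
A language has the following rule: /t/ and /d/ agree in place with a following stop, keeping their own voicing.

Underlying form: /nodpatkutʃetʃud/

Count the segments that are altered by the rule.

/d/ before /p/ (labial) → [b]
/t/ before /k/ (velar) → [k]
2 segments change.

2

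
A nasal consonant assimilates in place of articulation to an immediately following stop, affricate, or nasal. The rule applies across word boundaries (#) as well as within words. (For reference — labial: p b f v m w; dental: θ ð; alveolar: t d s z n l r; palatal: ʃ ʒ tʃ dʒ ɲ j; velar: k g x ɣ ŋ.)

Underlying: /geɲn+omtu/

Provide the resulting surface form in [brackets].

[genn+ontu]

/ɲ/ before /n/ (alveolar) → [n]
/m/ before /t/ (alveolar) → [n]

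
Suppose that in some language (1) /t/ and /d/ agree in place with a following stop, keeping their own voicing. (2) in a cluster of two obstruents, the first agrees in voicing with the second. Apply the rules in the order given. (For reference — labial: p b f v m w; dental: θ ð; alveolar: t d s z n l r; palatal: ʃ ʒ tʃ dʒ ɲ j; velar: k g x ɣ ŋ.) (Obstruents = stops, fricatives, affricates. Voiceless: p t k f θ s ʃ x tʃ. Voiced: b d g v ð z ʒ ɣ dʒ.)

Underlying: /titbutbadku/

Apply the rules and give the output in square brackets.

Rule 1: /t/ before /b/ (labial) → [p]
Rule 1: /t/ before /b/ (labial) → [p]
Rule 1: /d/ before /k/ (velar) → [g]
After rule 1: tipbupbagku
Rule 2: /p/ before /b/ (voiced) → [b]
Rule 2: /p/ before /b/ (voiced) → [b]
Rule 2: /g/ before /k/ (voiceless) → [k]

[tibbubbakku]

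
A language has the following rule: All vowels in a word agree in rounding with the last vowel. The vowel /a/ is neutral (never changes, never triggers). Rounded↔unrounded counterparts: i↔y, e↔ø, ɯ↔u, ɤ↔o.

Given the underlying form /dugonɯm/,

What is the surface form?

/u/ harmonizes with /ɯ/ ([-round]) → [ɯ]
/o/ harmonizes with /ɯ/ ([-round]) → [ɤ]

[dɯgɤnɯm]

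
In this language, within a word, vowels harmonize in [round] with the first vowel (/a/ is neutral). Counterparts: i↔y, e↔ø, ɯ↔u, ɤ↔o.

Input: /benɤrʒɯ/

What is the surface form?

[benɤrʒɯ]

no segment meets the rule's conditions; no change.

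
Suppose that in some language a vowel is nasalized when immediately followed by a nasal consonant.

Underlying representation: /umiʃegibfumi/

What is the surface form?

[ũmiʃegibfũmi]

/u/ before nasal /m/ → [ũ]
/u/ before nasal /m/ → [ũ]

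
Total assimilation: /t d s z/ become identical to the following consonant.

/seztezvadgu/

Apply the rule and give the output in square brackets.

[settevvaggu]

/z/ before /t/ → [t] (total assimilation)
/z/ before /v/ → [v] (total assimilation)
/d/ before /g/ → [g] (total assimilation)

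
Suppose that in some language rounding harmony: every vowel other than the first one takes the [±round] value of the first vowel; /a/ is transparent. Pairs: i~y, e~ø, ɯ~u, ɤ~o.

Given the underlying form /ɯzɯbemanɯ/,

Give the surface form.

[ɯzɯbemanɯ]

no segment meets the rule's conditions; no change.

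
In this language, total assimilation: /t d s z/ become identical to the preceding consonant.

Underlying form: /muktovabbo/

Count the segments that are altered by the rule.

/t/ after /k/ → [k] (total assimilation)
1 segment changes.

1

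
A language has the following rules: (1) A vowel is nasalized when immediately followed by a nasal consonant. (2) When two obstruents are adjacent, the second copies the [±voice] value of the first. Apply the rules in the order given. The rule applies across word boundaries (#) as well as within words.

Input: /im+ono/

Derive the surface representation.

[ĩm+õno]

Rule 1: /i/ before nasal /m/ → [ĩ]
Rule 1: /o/ before nasal /n/ → [õ]
After rule 1: ĩm+õno
Rule 2: no segment meets the rule's conditions; no change.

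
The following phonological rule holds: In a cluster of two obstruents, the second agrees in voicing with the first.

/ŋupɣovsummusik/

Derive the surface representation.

/ɣ/ after /p/ (voiceless) → [x]
/s/ after /v/ (voiced) → [z]

[ŋupxovzummusik]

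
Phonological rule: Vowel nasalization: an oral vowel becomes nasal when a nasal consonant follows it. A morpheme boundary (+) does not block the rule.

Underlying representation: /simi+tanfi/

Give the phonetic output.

[sĩmi+tãnfi]

/i/ before nasal /m/ → [ĩ]
/a/ before nasal /n/ → [ã]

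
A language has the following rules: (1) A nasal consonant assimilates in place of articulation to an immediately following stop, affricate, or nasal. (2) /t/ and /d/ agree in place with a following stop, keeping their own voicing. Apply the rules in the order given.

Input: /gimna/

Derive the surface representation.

Rule 1: /m/ before /n/ (alveolar) → [n]
After rule 1: ginna
Rule 2: no segment meets the rule's conditions; no change.

[ginna]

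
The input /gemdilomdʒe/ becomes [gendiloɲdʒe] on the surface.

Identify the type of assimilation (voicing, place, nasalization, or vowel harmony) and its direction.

/m/→[n] /m/→[ɲ].
Each target copies a feature from the following segment, so the direction is regressive.

place assimilation, regressive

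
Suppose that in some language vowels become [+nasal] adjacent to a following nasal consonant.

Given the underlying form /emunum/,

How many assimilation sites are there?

3

/e/ before nasal /m/ → [ẽ]
/u/ before nasal /n/ → [ũ]
/u/ before nasal /m/ → [ũ]
3 segments change.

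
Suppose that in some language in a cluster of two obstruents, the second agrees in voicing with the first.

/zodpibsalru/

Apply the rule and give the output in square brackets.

[zodbibzalru]

/p/ after /d/ (voiced) → [b]
/s/ after /b/ (voiced) → [z]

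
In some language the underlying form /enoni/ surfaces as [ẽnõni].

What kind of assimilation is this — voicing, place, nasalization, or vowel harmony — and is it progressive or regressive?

/e/→[ẽ] /o/→[õ].
Each target copies a feature from the following segment, so the direction is regressive.

nasalization, regressive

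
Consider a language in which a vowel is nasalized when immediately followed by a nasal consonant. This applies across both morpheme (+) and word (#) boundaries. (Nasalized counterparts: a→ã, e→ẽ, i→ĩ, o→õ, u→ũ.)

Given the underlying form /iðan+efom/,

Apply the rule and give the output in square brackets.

/a/ before nasal /n/ → [ã]
/o/ before nasal /m/ → [õ]

[iðãn+efõm]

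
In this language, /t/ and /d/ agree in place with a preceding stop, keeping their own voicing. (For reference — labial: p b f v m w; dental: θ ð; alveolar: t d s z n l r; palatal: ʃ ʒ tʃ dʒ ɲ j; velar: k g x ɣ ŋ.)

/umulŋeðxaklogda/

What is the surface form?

[umulŋeðxaklogga]

/d/ after /g/ (velar) → [g]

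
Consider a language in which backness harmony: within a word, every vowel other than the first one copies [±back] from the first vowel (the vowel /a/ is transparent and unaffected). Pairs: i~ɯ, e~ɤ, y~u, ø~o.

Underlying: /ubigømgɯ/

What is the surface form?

/i/ harmonizes with /u/ ([+back]) → [ɯ]
/ø/ harmonizes with /u/ ([+back]) → [o]

[ubɯgomgɯ]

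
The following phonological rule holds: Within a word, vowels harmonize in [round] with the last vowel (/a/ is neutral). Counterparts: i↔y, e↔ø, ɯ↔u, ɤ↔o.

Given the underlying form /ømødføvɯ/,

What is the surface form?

[emedfevɯ]

/ø/ harmonizes with /ɯ/ ([-round]) → [e]
/ø/ harmonizes with /ɯ/ ([-round]) → [e]
/ø/ harmonizes with /ɯ/ ([-round]) → [e]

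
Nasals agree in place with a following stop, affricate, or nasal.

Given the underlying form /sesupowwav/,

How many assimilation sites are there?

No segment meets the rule's conditions.

0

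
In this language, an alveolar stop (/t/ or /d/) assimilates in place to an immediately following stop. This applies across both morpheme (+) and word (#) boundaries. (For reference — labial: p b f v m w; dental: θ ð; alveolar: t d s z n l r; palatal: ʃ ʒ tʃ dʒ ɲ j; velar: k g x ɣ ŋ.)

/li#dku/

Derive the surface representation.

[li#gku]

/d/ before /k/ (velar) → [g]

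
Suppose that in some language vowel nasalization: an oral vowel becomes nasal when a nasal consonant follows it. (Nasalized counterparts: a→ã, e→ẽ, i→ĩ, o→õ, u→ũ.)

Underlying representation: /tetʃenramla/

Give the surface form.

/e/ before nasal /n/ → [ẽ]
/a/ before nasal /m/ → [ã]

[tetʃẽnrãmla]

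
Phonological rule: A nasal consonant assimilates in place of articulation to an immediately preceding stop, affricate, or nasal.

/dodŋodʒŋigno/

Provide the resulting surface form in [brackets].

[dodnodʒɲigŋo]

/ŋ/ after /d/ (alveolar) → [n]
/ŋ/ after /dʒ/ (palatal) → [ɲ]
/n/ after /g/ (velar) → [ŋ]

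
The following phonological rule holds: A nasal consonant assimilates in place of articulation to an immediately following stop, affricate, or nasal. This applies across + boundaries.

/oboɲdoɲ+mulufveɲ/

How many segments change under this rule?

2

/ɲ/ before /d/ (alveolar) → [n]
/ɲ/ before /m/ (labial) → [m]
2 segments change.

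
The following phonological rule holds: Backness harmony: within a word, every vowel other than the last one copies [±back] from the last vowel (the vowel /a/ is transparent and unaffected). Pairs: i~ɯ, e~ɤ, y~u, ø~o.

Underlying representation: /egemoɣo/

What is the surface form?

[ɤgɤmoɣo]

/e/ harmonizes with /o/ ([+back]) → [ɤ]
/e/ harmonizes with /o/ ([+back]) → [ɤ]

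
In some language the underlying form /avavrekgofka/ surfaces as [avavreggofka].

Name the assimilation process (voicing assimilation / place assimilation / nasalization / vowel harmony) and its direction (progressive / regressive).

voicing assimilation, regressive

/k/→[g].
Each target copies a feature from the following segment, so the direction is regressive.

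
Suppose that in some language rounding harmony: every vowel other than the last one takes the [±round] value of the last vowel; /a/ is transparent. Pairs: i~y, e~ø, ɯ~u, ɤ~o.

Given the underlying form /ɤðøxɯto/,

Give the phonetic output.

/ɤ/ harmonizes with /o/ ([+round]) → [o]
/ɯ/ harmonizes with /o/ ([+round]) → [u]

[oðøxuto]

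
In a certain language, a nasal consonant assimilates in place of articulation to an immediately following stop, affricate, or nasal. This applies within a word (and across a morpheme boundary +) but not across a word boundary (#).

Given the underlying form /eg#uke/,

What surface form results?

no segment meets the rule's conditions; no change.

[eg#uke]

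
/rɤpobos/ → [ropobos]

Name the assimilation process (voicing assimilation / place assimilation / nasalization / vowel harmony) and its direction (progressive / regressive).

vowel harmony, regressive

/ɤ/→[o].
Vowels agree with the last vowel, so the harmony is regressive.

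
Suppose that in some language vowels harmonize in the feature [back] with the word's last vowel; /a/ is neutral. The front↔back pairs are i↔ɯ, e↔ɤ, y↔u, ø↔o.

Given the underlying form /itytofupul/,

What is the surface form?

[ɯtutofupul]

/i/ harmonizes with /u/ ([+back]) → [ɯ]
/y/ harmonizes with /u/ ([+back]) → [u]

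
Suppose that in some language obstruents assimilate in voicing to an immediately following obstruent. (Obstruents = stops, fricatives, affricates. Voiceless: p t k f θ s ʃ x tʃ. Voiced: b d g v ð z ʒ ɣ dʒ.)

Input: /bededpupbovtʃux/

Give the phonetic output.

[bedetpubboftʃux]

/d/ before /p/ (voiceless) → [t]
/p/ before /b/ (voiced) → [b]
/v/ before /tʃ/ (voiceless) → [f]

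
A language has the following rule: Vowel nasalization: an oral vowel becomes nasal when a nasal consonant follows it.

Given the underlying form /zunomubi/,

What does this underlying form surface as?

/u/ before nasal /n/ → [ũ]
/o/ before nasal /m/ → [õ]

[zũnõmubi]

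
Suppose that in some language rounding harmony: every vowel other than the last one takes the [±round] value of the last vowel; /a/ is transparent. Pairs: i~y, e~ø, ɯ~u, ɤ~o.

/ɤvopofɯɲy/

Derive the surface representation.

[ovopofuɲy]

/ɤ/ harmonizes with /y/ ([+round]) → [o]
/ɯ/ harmonizes with /y/ ([+round]) → [u]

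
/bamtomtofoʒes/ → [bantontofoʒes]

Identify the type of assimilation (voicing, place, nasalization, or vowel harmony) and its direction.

place assimilation, regressive

/m/→[n] /m/→[n].
Each target copies a feature from the following segment, so the direction is regressive.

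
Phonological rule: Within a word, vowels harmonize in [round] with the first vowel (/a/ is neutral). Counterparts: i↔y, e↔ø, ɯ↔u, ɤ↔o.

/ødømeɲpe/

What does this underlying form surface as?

[ødømøɲpø]

/e/ harmonizes with /ø/ ([+round]) → [ø]
/e/ harmonizes with /ø/ ([+round]) → [ø]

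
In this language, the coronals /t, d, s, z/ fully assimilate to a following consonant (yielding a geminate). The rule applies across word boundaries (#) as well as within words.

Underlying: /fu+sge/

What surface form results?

/s/ before /g/ → [g] (total assimilation)

[fu+gge]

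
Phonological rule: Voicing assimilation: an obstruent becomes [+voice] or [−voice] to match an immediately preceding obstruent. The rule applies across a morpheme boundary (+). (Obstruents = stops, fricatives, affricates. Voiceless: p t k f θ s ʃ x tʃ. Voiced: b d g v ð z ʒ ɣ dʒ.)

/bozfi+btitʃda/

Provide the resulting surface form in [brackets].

[bozvi+bditʃta]

/f/ after /z/ (voiced) → [v]
/t/ after /b/ (voiced) → [d]
/d/ after /tʃ/ (voiceless) → [t]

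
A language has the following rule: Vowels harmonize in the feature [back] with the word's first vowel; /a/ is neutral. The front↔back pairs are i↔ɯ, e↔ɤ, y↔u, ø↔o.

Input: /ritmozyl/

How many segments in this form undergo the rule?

/o/ harmonizes with /i/ ([-back]) → [ø]
1 segment changes.

1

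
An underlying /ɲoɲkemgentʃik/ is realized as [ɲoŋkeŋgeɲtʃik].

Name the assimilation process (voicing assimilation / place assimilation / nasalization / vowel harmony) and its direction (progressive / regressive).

/ɲ/→[ŋ] /m/→[ŋ] /n/→[ɲ].
Each target copies a feature from the following segment, so the direction is regressive.

place assimilation, regressive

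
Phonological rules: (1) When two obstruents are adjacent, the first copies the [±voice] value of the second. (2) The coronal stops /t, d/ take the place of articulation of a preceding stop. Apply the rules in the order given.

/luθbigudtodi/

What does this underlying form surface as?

[luðbiguttodi]

Rule 1: /θ/ before /b/ (voiced) → [ð]
Rule 1: /d/ before /t/ (voiceless) → [t]
After rule 1: luðbiguttodi
Rule 2: no segment meets the rule's conditions; no change.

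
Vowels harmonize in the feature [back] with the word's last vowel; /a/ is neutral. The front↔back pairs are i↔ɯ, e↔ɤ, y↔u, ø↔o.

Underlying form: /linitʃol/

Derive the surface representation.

/i/ harmonizes with /o/ ([+back]) → [ɯ]
/i/ harmonizes with /o/ ([+back]) → [ɯ]

[lɯnɯtʃol]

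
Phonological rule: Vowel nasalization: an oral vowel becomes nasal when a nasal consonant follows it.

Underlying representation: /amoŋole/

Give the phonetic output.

[ãmõŋole]

/a/ before nasal /m/ → [ã]
/o/ before nasal /ŋ/ → [õ]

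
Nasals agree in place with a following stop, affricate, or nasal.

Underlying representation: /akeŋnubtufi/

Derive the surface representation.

/ŋ/ before /n/ (alveolar) → [n]

[akennubtufi]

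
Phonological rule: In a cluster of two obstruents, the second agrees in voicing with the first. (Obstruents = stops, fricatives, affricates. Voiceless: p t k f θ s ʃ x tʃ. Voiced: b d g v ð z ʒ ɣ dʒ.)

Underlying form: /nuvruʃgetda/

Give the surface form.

/g/ after /ʃ/ (voiceless) → [k]
/d/ after /t/ (voiceless) → [t]

[nuvruʃketta]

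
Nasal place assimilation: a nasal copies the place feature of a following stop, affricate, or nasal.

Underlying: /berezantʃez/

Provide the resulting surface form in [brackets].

[berezaɲtʃez]

/n/ before /tʃ/ (palatal) → [ɲ]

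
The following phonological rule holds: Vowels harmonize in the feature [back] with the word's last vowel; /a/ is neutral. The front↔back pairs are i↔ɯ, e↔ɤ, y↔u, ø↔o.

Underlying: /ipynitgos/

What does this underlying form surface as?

/i/ harmonizes with /o/ ([+back]) → [ɯ]
/y/ harmonizes with /o/ ([+back]) → [u]
/i/ harmonizes with /o/ ([+back]) → [ɯ]

[ɯpunɯtgos]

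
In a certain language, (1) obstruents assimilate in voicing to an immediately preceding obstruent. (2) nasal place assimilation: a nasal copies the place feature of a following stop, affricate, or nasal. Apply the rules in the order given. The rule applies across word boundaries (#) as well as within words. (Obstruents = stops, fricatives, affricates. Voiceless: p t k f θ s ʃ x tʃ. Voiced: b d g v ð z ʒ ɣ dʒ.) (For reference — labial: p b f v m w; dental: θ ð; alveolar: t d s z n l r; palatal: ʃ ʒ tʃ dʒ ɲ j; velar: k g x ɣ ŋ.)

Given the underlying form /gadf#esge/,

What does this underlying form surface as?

Rule 1: /f/ after /d/ (voiced) → [v]
Rule 1: /g/ after /s/ (voiceless) → [k]
After rule 1: gadv#eske
Rule 2: no segment meets the rule's conditions; no change.

[gadv#eske]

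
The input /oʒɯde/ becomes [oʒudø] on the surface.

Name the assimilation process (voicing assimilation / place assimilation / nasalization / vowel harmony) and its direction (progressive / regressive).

vowel harmony, progressive

/ɯ/→[u] /e/→[ø].
Vowels agree with the first vowel, so the harmony is progressive.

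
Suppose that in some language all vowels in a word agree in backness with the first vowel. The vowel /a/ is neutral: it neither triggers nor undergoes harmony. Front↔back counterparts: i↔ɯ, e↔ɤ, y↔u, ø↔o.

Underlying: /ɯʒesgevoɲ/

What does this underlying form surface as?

[ɯʒɤsgɤvoɲ]

/e/ harmonizes with /ɯ/ ([+back]) → [ɤ]
/e/ harmonizes with /ɯ/ ([+back]) → [ɤ]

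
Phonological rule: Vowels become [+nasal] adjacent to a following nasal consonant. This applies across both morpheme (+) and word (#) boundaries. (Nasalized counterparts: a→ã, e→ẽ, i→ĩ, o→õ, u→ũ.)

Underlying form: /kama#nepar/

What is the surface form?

[kãmã#nepar]

/a/ before nasal /m/ → [ã]
/a/ before nasal /n/ → [ã]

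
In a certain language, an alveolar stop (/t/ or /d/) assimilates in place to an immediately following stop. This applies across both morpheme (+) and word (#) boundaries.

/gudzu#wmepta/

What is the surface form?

no segment meets the rule's conditions; no change.

[gudzu#wmepta]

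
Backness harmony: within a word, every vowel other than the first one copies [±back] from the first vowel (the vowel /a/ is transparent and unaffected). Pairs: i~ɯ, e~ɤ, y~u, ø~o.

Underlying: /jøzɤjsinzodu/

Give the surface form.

[jøzejsinzødy]

/ɤ/ harmonizes with /ø/ ([-back]) → [e]
/o/ harmonizes with /ø/ ([-back]) → [ø]
/u/ harmonizes with /ø/ ([-back]) → [y]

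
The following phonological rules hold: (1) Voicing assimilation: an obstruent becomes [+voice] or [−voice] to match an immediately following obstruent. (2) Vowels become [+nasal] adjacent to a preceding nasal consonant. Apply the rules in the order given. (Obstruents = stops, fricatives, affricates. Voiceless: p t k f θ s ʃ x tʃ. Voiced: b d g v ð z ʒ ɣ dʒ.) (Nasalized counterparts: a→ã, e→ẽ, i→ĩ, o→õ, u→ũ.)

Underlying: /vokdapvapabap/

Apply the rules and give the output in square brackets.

[vogdabvapabap]

Rule 1: /k/ before /d/ (voiced) → [g]
Rule 1: /p/ before /v/ (voiced) → [b]
After rule 1: vogdabvapabap
Rule 2: no segment meets the rule's conditions; no change.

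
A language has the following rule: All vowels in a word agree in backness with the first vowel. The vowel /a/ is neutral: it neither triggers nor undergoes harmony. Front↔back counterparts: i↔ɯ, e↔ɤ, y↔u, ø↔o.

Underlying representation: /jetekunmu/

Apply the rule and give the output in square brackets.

/u/ harmonizes with /e/ ([-back]) → [y]
/u/ harmonizes with /e/ ([-back]) → [y]

[jetekynmy]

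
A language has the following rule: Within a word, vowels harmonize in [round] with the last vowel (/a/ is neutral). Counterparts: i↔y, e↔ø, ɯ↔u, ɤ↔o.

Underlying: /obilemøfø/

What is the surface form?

[obylømøfø]

/i/ harmonizes with /ø/ ([+round]) → [y]
/e/ harmonizes with /ø/ ([+round]) → [ø]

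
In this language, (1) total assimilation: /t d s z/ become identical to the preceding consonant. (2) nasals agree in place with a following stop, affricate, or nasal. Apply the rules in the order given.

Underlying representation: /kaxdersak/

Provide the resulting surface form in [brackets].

[kaxxerrak]

Rule 1: /d/ after /x/ → [x] (total assimilation)
Rule 1: /s/ after /r/ → [r] (total assimilation)
After rule 1: kaxxerrak
Rule 2: no segment meets the rule's conditions; no change.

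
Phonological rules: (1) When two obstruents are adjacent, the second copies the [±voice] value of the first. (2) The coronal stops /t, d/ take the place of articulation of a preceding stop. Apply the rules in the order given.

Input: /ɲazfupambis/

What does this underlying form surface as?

[ɲazvupambis]

Rule 1: /f/ after /z/ (voiced) → [v]
After rule 1: ɲazvupambis
Rule 2: no segment meets the rule's conditions; no change.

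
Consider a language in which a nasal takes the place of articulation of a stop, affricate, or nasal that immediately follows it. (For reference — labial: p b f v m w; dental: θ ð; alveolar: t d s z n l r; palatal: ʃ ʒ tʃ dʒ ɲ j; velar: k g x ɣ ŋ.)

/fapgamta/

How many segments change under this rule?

/m/ before /t/ (alveolar) → [n]
1 segment changes.

1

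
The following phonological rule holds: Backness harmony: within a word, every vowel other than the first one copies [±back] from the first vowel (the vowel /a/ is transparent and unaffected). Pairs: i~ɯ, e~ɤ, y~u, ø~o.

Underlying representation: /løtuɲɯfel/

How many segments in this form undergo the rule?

/u/ harmonizes with /ø/ ([-back]) → [y]
/ɯ/ harmonizes with /ø/ ([-back]) → [i]
2 segments change.

2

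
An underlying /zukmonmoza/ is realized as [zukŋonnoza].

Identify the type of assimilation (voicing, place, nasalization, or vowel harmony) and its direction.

/m/→[ŋ] /m/→[n].
Each target copies a feature from the preceding segment, so the direction is progressive.

place assimilation, progressive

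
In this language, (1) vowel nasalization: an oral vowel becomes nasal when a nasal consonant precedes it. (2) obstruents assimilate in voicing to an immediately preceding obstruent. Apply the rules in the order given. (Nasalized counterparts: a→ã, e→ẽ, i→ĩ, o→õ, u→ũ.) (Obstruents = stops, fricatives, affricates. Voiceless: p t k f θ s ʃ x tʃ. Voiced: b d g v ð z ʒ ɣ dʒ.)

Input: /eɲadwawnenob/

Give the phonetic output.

[eɲãdwawnẽnõb]

Rule 1: /a/ after nasal /ɲ/ → [ã]
Rule 1: /e/ after nasal /n/ → [ẽ]
Rule 1: /o/ after nasal /n/ → [õ]
After rule 1: eɲãdwawnẽnõb
Rule 2: no segment meets the rule's conditions; no change.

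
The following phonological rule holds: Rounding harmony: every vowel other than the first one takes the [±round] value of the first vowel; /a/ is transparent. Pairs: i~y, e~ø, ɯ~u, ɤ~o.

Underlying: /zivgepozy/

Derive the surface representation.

/o/ harmonizes with /i/ ([-round]) → [ɤ]
/y/ harmonizes with /i/ ([-round]) → [i]

[zivgepɤzi]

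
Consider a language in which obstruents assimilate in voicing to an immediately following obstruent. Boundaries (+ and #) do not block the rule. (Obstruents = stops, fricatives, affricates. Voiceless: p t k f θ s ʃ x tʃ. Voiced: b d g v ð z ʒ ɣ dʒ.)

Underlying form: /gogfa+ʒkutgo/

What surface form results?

/g/ before /f/ (voiceless) → [k]
/ʒ/ before /k/ (voiceless) → [ʃ]
/t/ before /g/ (voiced) → [d]

[gokfa+ʃkudgo]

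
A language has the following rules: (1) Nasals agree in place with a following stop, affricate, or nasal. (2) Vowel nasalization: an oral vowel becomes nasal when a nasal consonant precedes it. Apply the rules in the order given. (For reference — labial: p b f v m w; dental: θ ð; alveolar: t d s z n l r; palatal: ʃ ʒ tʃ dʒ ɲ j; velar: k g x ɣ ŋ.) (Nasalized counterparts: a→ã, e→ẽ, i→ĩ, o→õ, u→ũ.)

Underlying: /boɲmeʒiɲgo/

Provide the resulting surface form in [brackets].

Rule 1: /ɲ/ before /m/ (labial) → [m]
Rule 1: /ɲ/ before /g/ (velar) → [ŋ]
After rule 1: bommeʒiŋgo
Rule 2: /e/ after nasal /m/ → [ẽ]

[bommẽʒiŋgo]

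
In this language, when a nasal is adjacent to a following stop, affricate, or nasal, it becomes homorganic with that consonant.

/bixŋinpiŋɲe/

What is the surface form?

/n/ before /p/ (labial) → [m]
/ŋ/ before /ɲ/ (palatal) → [ɲ]

[bixŋimpiɲɲe]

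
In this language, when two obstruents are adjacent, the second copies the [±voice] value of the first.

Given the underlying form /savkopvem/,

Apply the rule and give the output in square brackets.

/k/ after /v/ (voiced) → [g]
/v/ after /p/ (voiceless) → [f]

[savgopfem]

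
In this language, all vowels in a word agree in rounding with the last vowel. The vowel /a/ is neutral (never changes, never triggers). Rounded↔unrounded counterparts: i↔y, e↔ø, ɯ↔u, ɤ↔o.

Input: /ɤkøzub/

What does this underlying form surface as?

[okøzub]

/ɤ/ harmonizes with /u/ ([+round]) → [o]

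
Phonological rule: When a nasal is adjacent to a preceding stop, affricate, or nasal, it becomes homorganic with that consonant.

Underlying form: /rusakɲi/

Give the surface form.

[rusakŋi]

/ɲ/ after /k/ (velar) → [ŋ]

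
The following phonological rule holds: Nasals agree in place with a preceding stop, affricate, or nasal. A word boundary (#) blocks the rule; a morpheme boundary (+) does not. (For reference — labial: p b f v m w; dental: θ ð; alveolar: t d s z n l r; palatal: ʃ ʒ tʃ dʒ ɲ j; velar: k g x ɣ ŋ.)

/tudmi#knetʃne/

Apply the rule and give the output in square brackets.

[tudni#kŋetʃɲe]

/m/ after /d/ (alveolar) → [n]
/n/ after /k/ (velar) → [ŋ]
/n/ after /tʃ/ (palatal) → [ɲ]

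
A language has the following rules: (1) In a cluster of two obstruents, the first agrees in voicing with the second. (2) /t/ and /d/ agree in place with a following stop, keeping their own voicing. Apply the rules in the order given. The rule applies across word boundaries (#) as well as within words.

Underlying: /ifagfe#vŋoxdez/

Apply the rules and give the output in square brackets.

[ifakfe#vŋoɣdez]

Rule 1: /g/ before /f/ (voiceless) → [k]
Rule 1: /x/ before /d/ (voiced) → [ɣ]
After rule 1: ifakfe#vŋoɣdez
Rule 2: no segment meets the rule's conditions; no change.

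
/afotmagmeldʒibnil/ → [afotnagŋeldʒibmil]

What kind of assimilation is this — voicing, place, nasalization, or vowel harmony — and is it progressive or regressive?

/m/→[n] /m/→[ŋ] /n/→[m].
Each target copies a feature from the preceding segment, so the direction is progressive.

place assimilation, progressive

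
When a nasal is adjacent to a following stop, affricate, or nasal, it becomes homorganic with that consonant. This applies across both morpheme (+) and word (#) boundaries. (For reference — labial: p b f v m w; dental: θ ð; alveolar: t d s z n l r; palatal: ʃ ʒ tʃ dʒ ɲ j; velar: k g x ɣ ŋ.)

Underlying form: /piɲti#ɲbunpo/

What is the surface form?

/ɲ/ before /t/ (alveolar) → [n]
/ɲ/ before /b/ (labial) → [m]
/n/ before /p/ (labial) → [m]

[pinti#mbumpo]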